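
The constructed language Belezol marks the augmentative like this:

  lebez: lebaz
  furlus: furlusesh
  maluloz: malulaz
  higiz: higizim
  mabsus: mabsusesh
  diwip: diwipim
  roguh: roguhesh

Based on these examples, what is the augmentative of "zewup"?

maluloz and higiz both end in -z yet inflect differently (malulaz, higizim), so the final letter is not what conditions the rule; the last vowel is.
"zewup" has last vowel 'u'. The stems whose last vowel is 'u' (roguh → roguhesh, mabsus → mabsusesh, furlus → furlusesh) add -esh.
The other patterns: stems whose last vowel is 'e' or 'o' change the last vowel to 'a'; stems whose last vowel is 'i' add -im.
So zewup → zewupesh.

zewupesh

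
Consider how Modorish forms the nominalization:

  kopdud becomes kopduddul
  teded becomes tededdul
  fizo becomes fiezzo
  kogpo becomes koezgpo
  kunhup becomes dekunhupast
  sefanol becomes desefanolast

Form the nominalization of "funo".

kopdud and kunhup both have last vowel 'u' yet inflect differently (kopduddul, dekunhupast), so the last vowel is not what conditions the rule; the final letter is.
"funo" ends in -o. The stems ending in -o (fizo → fiezzo, kogpo → koezgpo) insert -ez- after the first vowel.
The other patterns: stems ending in -d double the final consonant and add -ul; stems ending in -l or -p add de- … -ast around the stem.
So funo → fuezno.

fuezno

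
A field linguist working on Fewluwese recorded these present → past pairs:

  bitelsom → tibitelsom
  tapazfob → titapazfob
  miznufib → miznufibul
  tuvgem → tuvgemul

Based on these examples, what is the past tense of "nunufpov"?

tinunufpov

tapazfob and miznufib both end in -b yet inflect differently (titapazfob, miznufibul), so the final letter is not what conditions the rule; the last vowel is.
"nunufpov" has last vowel 'o'. The stems whose last vowel is 'o' (bitelsom → tibitelsom, tapazfob → titapazfob) add the prefix ti-.
So nunufpov → tinunufpov.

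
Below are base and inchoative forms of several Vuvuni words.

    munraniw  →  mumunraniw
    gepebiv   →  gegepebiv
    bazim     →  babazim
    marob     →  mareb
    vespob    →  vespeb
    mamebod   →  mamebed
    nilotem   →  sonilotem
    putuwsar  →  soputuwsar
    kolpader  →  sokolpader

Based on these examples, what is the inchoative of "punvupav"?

sopunvupav

"punvupav" has last vowel 'a'. The one such stem in the data (putuwsar → soputuwsar) adds the prefix so-, so the same rule applies.
The other patterns: stems whose last vowel is 'i' repeat the first consonant+vowel as a prefix; stems whose last vowel is 'o' change the last vowel to 'e'.
So punvupav → sopunvupav.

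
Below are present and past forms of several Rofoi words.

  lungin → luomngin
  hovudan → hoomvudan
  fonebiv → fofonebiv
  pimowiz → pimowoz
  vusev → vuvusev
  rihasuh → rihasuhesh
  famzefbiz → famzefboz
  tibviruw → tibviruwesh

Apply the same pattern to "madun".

famzefbiz and lungin both have last vowel 'i' yet inflect differently (famzefboz, luomngin), so the last vowel is not what conditions the rule; the final letter is.
"madun" ends in -n. The stems ending in -n (hovudan → hoomvudan, lungin → luomngin) insert -om- after the first vowel.
The other patterns: stems ending in -z change the last vowel to 'o'; stems ending in -v repeat the first consonant+vowel as a prefix; stems ending in -h or -w add -esh.
So madun → maomdun.

maomdun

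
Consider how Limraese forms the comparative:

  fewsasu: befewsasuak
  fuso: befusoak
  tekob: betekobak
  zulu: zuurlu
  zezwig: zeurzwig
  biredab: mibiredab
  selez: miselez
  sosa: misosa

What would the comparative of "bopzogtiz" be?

mibopzogtiz

"bopzogtiz" begins with b-. The one such stem in the data (biredab → mibiredab) adds the prefix mi-, so the same rule applies.
The other patterns: stems beginning with f- or t- add be- … -ak around the stem; stems beginning with z- insert -ur- after the first vowel.
So bopzogtiz → mibopzogtiz.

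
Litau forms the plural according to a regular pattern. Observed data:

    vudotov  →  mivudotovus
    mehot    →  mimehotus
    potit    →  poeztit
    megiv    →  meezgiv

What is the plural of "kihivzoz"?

mehot and potit both end in -t yet inflect differently (mimehotus, poeztit), so the final letter is not what conditions the rule; the last vowel is.
"kihivzoz" has last vowel 'o'. The stems whose last vowel is 'o' (vudotov → mivudotovus, mehot → mimehotus) add mi- … -us around the stem.
The other pattern: stems whose last vowel is 'i' insert -ez- after the first vowel.
So kihivzoz → mikihivzozus.

mikihivzozus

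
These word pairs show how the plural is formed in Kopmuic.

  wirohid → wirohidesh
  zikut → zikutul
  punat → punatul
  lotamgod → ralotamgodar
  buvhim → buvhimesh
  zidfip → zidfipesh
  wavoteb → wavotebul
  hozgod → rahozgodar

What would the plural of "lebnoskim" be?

lotamgod and wirohid both end in -d yet inflect differently (ralotamgodar, wirohidesh), so the final letter is not what conditions the rule; the last vowel is.
"lebnoskim" has last vowel 'i'. The stems whose last vowel is 'i' (zidfip → zidfipesh, buvhim → buvhimesh, wirohid → wirohidesh) add -esh.
The other patterns: stems whose last vowel is 'o' add ra- … -ar around the stem; stems whose last vowel is 'a', 'e' or 'u' add -ul.
So lebnoskim → lebnoskimesh.

lebnoskimesh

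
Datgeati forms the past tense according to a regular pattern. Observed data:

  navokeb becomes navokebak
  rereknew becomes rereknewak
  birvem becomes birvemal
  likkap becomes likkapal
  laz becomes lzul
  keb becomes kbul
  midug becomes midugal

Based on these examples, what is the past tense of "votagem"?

votagemak

"votagem" has 3 vowels. The stems with 3 vowels (navokeb → navokebak, rereknew → rereknewak) add -ak.
The other patterns: stems with 1 vowel delete the last vowel and add -ul; stems with 2 vowels add -al.
So votagem → votagemak.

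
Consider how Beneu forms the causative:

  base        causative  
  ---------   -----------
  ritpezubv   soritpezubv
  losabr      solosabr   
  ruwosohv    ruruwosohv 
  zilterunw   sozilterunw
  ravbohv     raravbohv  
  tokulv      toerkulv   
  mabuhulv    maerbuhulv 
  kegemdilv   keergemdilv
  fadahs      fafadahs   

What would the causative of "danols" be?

daernols

kegemdilv and ravbohv both end in -v yet inflect differently (keergemdilv, raravbohv), so the final letter is not what conditions the rule; the second-to-last letter is.
"danols" has second-to-last letter 'l'. The stems whose second-to-last letter is 'l' (kegemdilv → keergemdilv, tokulv → toerkulv, mabuhulv → maerbuhulv) insert -er- after the first vowel.
So danols → daernols.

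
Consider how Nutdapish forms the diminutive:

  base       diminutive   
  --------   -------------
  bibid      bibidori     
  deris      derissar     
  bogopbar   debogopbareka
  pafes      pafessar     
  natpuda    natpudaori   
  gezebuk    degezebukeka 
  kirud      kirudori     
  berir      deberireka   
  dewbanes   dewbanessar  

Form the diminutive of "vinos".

"vinos" ends in -s. The stems ending in -s (deris → derissar, pafes → pafessar, dewbanes → dewbanessar) double the final consonant and add -ar.
So vinos → vinossar.

vinossar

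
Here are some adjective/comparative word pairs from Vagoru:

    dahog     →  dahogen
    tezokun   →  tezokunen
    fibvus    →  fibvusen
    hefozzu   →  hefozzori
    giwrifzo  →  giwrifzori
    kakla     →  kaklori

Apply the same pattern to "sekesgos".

sekesgosen

tezokun and hefozzu both have last vowel 'u' yet inflect differently (tezokunen, hefozzori), so the last vowel is not what conditions the rule; whether the stem ends in a vowel or a consonant is.
"sekesgos" ends in a consonant. The stems ending in a consonant (dahog → dahogen, tezokun → tezokunen, fibvus → fibvusen) add -en.
The other pattern: stems ending in a vowel drop the final letter and add -ori.
So sekesgos → sekesgosen.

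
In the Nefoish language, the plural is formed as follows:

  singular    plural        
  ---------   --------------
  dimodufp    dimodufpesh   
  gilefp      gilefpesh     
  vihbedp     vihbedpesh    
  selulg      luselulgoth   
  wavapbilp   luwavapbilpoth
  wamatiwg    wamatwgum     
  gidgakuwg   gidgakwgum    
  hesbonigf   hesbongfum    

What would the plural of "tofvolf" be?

lutofvolfoth

dimodufp and wavapbilp both end in -p yet inflect differently (dimodufpesh, luwavapbilpoth), so the final letter is not what conditions the rule; the second-to-last letter is.
"tofvolf" has second-to-last letter 'l'. The stems whose second-to-last letter is 'l' (selulg → luselulgoth, wavapbilp → luwavapbilpoth) add lu- … -oth around the stem.
So tofvolf → lutofvolfoth.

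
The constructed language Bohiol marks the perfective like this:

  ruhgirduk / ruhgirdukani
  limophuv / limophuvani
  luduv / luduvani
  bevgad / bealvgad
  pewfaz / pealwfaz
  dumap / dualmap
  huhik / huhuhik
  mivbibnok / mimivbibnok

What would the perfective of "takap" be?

taalkap

ruhgirduk and huhik both end in -k yet inflect differently (ruhgirdukani, huhuhik), so the final letter is not what conditions the rule; the last vowel is.
"takap" has last vowel 'a'. The stems whose last vowel is 'a' (bevgad → bealvgad, pewfaz → pealwfaz, dumap → dualmap) insert -al- after the first vowel.
The other patterns: stems whose last vowel is 'u' add -ani; stems whose last vowel is 'i' or 'o' repeat the first consonant+vowel as a prefix.
So takap → taalkap.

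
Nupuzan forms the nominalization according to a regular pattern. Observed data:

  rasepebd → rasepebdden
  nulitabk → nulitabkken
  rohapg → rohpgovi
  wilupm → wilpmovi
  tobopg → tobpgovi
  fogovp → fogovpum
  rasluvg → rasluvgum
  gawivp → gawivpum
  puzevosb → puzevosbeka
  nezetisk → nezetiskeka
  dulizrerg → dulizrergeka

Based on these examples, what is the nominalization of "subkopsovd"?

subkopsovdum

rohapg and rasluvg both end in -g yet inflect differently (rohpgovi, rasluvgum), so the final letter is not what conditions the rule; the second-to-last letter is.
"subkopsovd" has second-to-last letter 'v'. The stems whose second-to-last letter is 'v' (fogovp → fogovpum, rasluvg → rasluvgum, gawivp → gawivpum) add -um.
The other patterns: stems whose second-to-last letter is 'b' double the final consonant and add -en; stems whose second-to-last letter is 'p' delete the last vowel and add -ovi; stems whose second-to-last letter is 'r' or 's' add -eka.
So subkopsovd → subkopsovdum.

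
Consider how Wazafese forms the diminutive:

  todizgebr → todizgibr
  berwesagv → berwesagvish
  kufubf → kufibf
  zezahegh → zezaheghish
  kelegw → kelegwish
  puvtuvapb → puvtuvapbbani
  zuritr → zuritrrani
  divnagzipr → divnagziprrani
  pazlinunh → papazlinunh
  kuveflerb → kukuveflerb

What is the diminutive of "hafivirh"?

hahafivirh

pazlinunh and zezahegh both end in -h yet inflect differently (papazlinunh, zezaheghish), so the final letter is not what conditions the rule; the second-to-last letter is.
"hafivirh" has second-to-last letter 'r'. The one such stem in the data (kuveflerb → kukuveflerb) repeats the first consonant+vowel as a prefix (as does pazlinunh), so the same rule applies.
The other patterns: stems whose second-to-last letter is 'g' add -ish; stems whose second-to-last letter is 'b' change the last vowel to 'i'; stems whose second-to-last letter is 'p' or 't' double the final consonant and add -ani.
So hafivirh → hahafivirh.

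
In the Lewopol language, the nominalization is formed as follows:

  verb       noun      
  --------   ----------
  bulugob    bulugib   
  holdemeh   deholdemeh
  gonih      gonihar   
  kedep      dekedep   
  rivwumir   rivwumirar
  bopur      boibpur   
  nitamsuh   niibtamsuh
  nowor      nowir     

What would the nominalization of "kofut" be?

koibfut

"kofut" has last vowel 'u'. The stems whose last vowel is 'u' (bopur → boibpur, nitamsuh → niibtamsuh) insert -ib- after the first vowel.
So kofut → koibfut.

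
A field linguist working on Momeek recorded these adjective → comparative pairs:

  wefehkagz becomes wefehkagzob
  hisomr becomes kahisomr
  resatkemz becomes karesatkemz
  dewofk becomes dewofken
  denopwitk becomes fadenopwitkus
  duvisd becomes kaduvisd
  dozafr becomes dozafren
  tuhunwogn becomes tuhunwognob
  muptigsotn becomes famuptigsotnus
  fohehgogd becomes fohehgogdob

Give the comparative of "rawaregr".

rawaregrob

dewofk and denopwitk both end in -k yet inflect differently (dewofken, fadenopwitkus), so the final letter is not what conditions the rule; the second-to-last letter is.
"rawaregr" has second-to-last letter 'g'. The stems whose second-to-last letter is 'g' (fohehgogd → fohehgogdob, wefehkagz → wefehkagzob, tuhunwogn → tuhunwognob) add -ob.
So rawaregr → rawaregrob.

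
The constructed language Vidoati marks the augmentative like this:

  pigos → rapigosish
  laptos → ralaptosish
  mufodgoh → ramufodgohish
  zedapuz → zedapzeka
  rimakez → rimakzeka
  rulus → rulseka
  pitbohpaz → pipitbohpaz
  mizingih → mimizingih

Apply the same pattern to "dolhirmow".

pigos and rulus both end in -s yet inflect differently (rapigosish, rulseka), so the final letter is not what conditions the rule; the last vowel is.
"dolhirmow" has last vowel 'o'. The stems whose last vowel is 'o' (pigos → rapigosish, laptos → ralaptosish, mufodgoh → ramufodgohish) add ra- … -ish around the stem.
So dolhirmow → radolhirmowish.

radolhirmowish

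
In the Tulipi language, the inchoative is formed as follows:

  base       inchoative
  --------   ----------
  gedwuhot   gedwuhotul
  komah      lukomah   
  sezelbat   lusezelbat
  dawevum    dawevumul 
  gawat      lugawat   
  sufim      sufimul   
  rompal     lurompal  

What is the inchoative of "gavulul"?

gavululul

gawat and gedwuhot both end in -t yet inflect differently (lugawat, gedwuhotul), so the final letter is not what conditions the rule; the last vowel is.
"gavulul" has last vowel 'u'. The one such stem in the data (dawevum → dawevumul) adds -ul, so the same rule applies.
The other pattern: stems whose last vowel is 'a' add the prefix lu-.
So gavulul → gavululul.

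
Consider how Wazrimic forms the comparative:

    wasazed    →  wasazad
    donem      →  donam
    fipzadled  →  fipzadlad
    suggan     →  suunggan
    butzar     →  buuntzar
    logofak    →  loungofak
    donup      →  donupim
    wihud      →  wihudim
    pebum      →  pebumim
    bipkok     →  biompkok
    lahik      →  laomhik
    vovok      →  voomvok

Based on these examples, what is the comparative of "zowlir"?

wasazed and wihud both end in -d yet inflect differently (wasazad, wihudim), so the final letter is not what conditions the rule; the last vowel is.
"zowlir" has last vowel 'i'. The one such stem in the data (lahik → laomhik) inserts -om- after the first vowel (as do bipkok, vovok), so the same rule applies.
The other patterns: stems whose last vowel is 'e' change the last vowel to 'a'; stems whose last vowel is 'a' insert -un- after the first vowel; stems whose last vowel is 'u' add -im.
So zowlir → zoomwlir.

zoomwlir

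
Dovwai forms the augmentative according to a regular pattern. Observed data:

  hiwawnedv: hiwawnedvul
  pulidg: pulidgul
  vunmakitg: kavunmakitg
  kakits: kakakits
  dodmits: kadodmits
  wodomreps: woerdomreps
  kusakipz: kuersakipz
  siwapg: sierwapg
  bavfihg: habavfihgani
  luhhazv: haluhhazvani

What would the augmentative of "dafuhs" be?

hadafuhsani

pulidg and vunmakitg both end in -g yet inflect differently (pulidgul, kavunmakitg), so the final letter is not what conditions the rule; the second-to-last letter is.
"dafuhs" has second-to-last letter 'h'. The one such stem in the data (bavfihg → habavfihgani) adds ha- … -ani around the stem, so the same rule applies.
So dafuhs → hadafuhsani.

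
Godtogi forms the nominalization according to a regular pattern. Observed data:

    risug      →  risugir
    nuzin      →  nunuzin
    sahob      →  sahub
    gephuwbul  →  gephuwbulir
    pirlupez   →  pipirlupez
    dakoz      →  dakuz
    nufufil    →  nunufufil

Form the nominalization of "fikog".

"fikog" has last vowel 'o'. The stems whose last vowel is 'o' (dakoz → dakuz, sahob → sahub) change the last vowel to 'u'.
The other patterns: stems whose last vowel is 'u' add -ir; stems whose last vowel is 'e' or 'i' repeat the first consonant+vowel as a prefix.
So fikog → fikug.

fikug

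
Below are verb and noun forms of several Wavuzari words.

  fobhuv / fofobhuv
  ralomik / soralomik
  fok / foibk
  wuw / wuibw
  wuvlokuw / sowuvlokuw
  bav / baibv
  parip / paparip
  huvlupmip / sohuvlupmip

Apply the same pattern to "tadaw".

bav and fobhuv both end in -v yet inflect differently (baibv, fofobhuv), so the final letter is not what conditions the rule; the number of vowels is.
"tadaw" has 2 vowels. The stems with 2 vowels (parip → paparip, fobhuv → fofobhuv) repeat the first consonant+vowel as a prefix.
So tadaw → tatadaw.

tatadaw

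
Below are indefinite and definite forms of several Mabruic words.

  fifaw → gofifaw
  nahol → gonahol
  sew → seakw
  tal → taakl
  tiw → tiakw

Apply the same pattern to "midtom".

gomidtom

fifaw and sew both end in -w yet inflect differently (gofifaw, seakw), so the final letter is not what conditions the rule; the number of vowels is.
"midtom" has 2 vowels. The stems with 2 vowels (fifaw → gofifaw, nahol → gonahol) add the prefix go-.
So midtom → gomidtom.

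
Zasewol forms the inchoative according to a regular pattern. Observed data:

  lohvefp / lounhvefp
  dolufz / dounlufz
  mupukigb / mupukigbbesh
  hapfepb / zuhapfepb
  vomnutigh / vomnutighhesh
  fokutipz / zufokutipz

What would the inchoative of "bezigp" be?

bezigppesh

fokutipz and dolufz both end in -z yet inflect differently (zufokutipz, dounlufz), so the final letter is not what conditions the rule; the second-to-last letter is.
"bezigp" has second-to-last letter 'g'. The stems whose second-to-last letter is 'g' (vomnutigh → vomnutighhesh, mupukigb → mupukigbbesh) double the final consonant and add -esh.
The other patterns: stems whose second-to-last letter is 'p' add the prefix zu-; stems whose second-to-last letter is 'f' insert -un- after the first vowel.
So bezigp → bezigppesh.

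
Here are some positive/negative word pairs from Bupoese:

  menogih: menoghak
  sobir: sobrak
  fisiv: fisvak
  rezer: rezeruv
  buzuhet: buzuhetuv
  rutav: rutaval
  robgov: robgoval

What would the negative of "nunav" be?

sobir and rezer both end in -r yet inflect differently (sobrak, rezeruv), so the final letter is not what conditions the rule; the last vowel is.
"nunav" has last vowel 'a'. The one such stem in the data (rutav → rutaval) adds -al, so the same rule applies.
The other patterns: stems whose last vowel is 'i' delete the last vowel and add -ak; stems whose last vowel is 'e' add -uv.
So nunav → nunaval.

nunaval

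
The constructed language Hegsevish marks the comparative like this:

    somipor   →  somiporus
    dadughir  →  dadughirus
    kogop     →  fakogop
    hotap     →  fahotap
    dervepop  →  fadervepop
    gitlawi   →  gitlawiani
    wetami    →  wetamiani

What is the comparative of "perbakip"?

somipor and kogop both have last vowel 'o' yet inflect differently (somiporus, fakogop), so the last vowel is not what conditions the rule; the final letter is.
"perbakip" ends in -p. The stems ending in -p (kogop → fakogop, hotap → fahotap, dervepop → fadervepop) add the prefix fa-.
So perbakip → faperbakip.

faperbakip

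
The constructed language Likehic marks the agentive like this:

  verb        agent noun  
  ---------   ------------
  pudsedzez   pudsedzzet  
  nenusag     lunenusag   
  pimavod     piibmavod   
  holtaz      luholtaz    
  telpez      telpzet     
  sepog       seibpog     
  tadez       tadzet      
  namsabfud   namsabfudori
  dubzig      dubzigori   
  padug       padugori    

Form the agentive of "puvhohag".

lupuvhohag

namsabfud and pimavod both end in -d yet inflect differently (namsabfudori, piibmavod), so the final letter is not what conditions the rule; the last vowel is.
"puvhohag" has last vowel 'a'. The stems whose last vowel is 'a' (holtaz → luholtaz, nenusag → lunenusag) add the prefix lu-.
So puvhohag → lupuvhohag.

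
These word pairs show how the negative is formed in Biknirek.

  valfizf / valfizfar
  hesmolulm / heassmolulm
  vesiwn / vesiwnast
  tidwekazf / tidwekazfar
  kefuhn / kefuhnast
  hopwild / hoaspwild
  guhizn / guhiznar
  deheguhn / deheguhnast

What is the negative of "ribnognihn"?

guhizn and vesiwn both end in -n yet inflect differently (guhiznar, vesiwnast), so the final letter is not what conditions the rule; the second-to-last letter is.
"ribnognihn" has second-to-last letter 'h'. The stems whose second-to-last letter is 'h' (kefuhn → kefuhnast, deheguhn → deheguhnast) add -ast.
So ribnognihn → ribnognihnast.

ribnognihnast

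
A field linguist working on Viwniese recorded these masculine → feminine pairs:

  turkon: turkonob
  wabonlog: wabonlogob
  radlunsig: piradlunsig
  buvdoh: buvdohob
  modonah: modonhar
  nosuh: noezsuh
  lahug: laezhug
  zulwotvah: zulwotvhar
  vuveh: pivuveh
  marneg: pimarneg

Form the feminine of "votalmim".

buvdoh and zulwotvah both end in -h yet inflect differently (buvdohob, zulwotvhar), so the final letter is not what conditions the rule; the last vowel is.
"votalmim" has last vowel 'i'. The one such stem in the data (radlunsig → piradlunsig) adds the prefix pi-, so the same rule applies.
So votalmim → pivotalmim.

pivotalmim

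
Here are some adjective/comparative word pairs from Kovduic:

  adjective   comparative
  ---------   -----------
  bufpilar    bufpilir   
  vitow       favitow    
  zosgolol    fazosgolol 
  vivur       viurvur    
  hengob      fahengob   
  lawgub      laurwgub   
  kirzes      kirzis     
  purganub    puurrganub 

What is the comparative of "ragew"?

ragiw

"ragew" has last vowel 'e'. The one such stem in the data (kirzes → kirzis) changes the last vowel to 'i' (as does bufpilar), so the same rule applies.
The other patterns: stems whose last vowel is 'u' insert -ur- after the first vowel; stems whose last vowel is 'o' add the prefix fa-.
So ragew → ragiw.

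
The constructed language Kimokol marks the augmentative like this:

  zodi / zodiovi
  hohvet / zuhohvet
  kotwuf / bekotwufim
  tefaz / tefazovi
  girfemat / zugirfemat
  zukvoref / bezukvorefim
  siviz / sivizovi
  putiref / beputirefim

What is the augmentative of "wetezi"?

weteziovi

putiref and hohvet both have last vowel 'e' yet inflect differently (beputirefim, zuhohvet), so the last vowel is not what conditions the rule; the final letter is.
"wetezi" ends in -i. The one such stem in the data (zodi → zodiovi) adds -ovi, so the same rule applies.
The other patterns: stems ending in -f add be- … -im around the stem; stems ending in -t add the prefix zu-.
So wetezi → weteziovi.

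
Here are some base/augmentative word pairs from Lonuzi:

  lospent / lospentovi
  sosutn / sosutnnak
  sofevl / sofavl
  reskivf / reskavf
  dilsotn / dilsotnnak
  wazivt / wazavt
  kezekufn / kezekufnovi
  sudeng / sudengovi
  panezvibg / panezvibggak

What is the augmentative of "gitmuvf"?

sosutn and kezekufn both end in -n yet inflect differently (sosutnnak, kezekufnovi), so the final letter is not what conditions the rule; the second-to-last letter is.
"gitmuvf" has second-to-last letter 'v'. The stems whose second-to-last letter is 'v' (sofevl → sofavl, reskivf → reskavf, wazivt → wazavt) change the last vowel to 'a'.
The other patterns: stems whose second-to-last letter is 'b' or 't' double the final consonant and add -ak; stems whose second-to-last letter is 'f' or 'n' add -ovi.
So gitmuvf → gitmavf.

gitmavf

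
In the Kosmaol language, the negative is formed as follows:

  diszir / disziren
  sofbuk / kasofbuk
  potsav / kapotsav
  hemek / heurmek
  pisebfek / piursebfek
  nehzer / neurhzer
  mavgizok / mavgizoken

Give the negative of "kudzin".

hemek and sofbuk both end in -k yet inflect differently (heurmek, kasofbuk), so the final letter is not what conditions the rule; the last vowel is.
"kudzin" has last vowel 'i'. The one such stem in the data (diszir → disziren) adds -en, so the same rule applies.
So kudzin → kudzinen.

kudzinen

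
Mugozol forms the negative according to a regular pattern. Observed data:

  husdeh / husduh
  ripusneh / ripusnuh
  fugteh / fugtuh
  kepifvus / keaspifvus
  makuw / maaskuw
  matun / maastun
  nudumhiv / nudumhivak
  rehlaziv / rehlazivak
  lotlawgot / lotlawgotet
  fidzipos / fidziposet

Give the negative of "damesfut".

daasmesfut

kepifvus and fidzipos both end in -s yet inflect differently (keaspifvus, fidziposet), so the final letter is not what conditions the rule; the last vowel is.
"damesfut" has last vowel 'u'. The stems whose last vowel is 'u' (kepifvus → keaspifvus, makuw → maaskuw, matun → maastun) insert -as- after the first vowel.
So damesfut → daasmesfut.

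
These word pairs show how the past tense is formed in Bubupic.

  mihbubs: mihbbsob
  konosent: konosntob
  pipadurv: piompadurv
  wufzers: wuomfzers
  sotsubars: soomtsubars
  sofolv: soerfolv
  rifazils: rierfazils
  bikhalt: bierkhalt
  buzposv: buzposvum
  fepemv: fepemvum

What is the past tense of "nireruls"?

nierreruls

mihbubs and wufzers both end in -s yet inflect differently (mihbbsob, wuomfzers), so the final letter is not what conditions the rule; the second-to-last letter is.
"nireruls" has second-to-last letter 'l'. The stems whose second-to-last letter is 'l' (sofolv → soerfolv, rifazils → rierfazils, bikhalt → bierkhalt) insert -er- after the first vowel.
So nireruls → nierreruls.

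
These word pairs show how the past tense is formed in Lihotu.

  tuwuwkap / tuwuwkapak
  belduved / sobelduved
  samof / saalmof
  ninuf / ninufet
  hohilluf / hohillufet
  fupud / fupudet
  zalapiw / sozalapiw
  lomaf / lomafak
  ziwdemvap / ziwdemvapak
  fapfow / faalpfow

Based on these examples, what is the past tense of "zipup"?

samof and hohilluf both end in -f yet inflect differently (saalmof, hohillufet), so the final letter is not what conditions the rule; the last vowel is.
"zipup" has last vowel 'u'. The stems whose last vowel is 'u' (hohilluf → hohillufet, ninuf → ninufet, fupud → fupudet) add -et.
So zipup → zipupet.

zipupet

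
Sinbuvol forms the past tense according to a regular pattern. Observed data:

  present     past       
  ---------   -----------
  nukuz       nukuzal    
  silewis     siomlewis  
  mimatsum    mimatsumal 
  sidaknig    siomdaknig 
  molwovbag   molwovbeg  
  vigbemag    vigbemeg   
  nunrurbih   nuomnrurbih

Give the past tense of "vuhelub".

vigbemag and sidaknig both end in -g yet inflect differently (vigbemeg, siomdaknig), so the final letter is not what conditions the rule; the last vowel is.
"vuhelub" has last vowel 'u'. The stems whose last vowel is 'u' (mimatsum → mimatsumal, nukuz → nukuzal) add -al.
The other patterns: stems whose last vowel is 'a' change the last vowel to 'e'; stems whose last vowel is 'i' insert -om- after the first vowel.
So vuhelub → vuhelubal.

vuhelubal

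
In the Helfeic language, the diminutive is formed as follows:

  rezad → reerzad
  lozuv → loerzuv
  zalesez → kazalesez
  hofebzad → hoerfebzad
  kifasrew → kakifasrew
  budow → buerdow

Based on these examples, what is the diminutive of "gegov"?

kifasrew and budow both end in -w yet inflect differently (kakifasrew, buerdow), so the final letter is not what conditions the rule; the last vowel is.
"gegov" has last vowel 'o'. The one such stem in the data (budow → buerdow) inserts -er- after the first vowel (as do hofebzad, rezad), so the same rule applies.
The other pattern: stems whose last vowel is 'e' add the prefix ka-.
So gegov → geergov.

geergov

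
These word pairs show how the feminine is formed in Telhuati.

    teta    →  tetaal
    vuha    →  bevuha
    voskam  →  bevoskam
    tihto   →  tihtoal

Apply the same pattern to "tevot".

"tevot" begins with t-. The stems beginning with t- (teta → tetaal, tihto → tihtoal) add -al.
So tevot → tevotal.

tevotal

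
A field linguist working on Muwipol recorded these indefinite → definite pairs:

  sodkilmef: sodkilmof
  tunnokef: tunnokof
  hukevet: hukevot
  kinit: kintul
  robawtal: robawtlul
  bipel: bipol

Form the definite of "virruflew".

"virruflew" has last vowel 'e'. The stems whose last vowel is 'e' (sodkilmef → sodkilmof, bipel → bipol, tunnokef → tunnokof) change the last vowel to 'o'.
So virruflew → virruflow.

virruflow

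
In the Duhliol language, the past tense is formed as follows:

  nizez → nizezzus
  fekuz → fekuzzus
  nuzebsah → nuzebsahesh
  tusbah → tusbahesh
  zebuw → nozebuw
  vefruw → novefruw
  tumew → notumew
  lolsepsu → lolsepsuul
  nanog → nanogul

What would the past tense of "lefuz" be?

lefuzzus

fekuz and zebuw both have last vowel 'u' yet inflect differently (fekuzzus, nozebuw), so the last vowel is not what conditions the rule; the final letter is.
"lefuz" ends in -z. The stems ending in -z (nizez → nizezzus, fekuz → fekuzzus) double the final consonant and add -us.
So lefuz → lefuzzus.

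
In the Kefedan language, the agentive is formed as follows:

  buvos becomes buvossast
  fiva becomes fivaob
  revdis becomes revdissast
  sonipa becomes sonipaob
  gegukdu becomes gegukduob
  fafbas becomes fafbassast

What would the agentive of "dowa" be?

dowaob

fafbas and fiva both have last vowel 'a' yet inflect differently (fafbassast, fivaob), so the last vowel is not what conditions the rule; the final letter is.
"dowa" ends in -a. The stems ending in -a (fiva → fivaob, sonipa → sonipaob) add -ob.
So dowa → dowaob.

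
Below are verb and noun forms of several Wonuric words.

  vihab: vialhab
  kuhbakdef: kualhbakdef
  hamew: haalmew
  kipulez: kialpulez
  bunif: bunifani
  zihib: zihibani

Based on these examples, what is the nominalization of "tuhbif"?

"tuhbif" has last vowel 'i'. The stems whose last vowel is 'i' (zihib → zihibani, bunif → bunifani) add -ani.
The other pattern: stems whose last vowel is 'a' or 'e' insert -al- after the first vowel.
So tuhbif → tuhbifani.

tuhbifani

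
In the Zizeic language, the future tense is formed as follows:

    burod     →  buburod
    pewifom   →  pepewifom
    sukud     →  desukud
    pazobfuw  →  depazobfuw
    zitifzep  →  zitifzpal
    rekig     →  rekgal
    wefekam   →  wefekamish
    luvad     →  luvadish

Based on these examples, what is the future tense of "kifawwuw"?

dekifawwuw

burod and sukud both end in -d yet inflect differently (buburod, desukud), so the final letter is not what conditions the rule; the last vowel is.
"kifawwuw" has last vowel 'u'. The stems whose last vowel is 'u' (sukud → desukud, pazobfuw → depazobfuw) add the prefix de-.
The other patterns: stems whose last vowel is 'o' repeat the first consonant+vowel as a prefix; stems whose last vowel is 'e' or 'i' delete the last vowel and add -al; stems whose last vowel is 'a' add -ish.
So kifawwuw → dekifawwuw.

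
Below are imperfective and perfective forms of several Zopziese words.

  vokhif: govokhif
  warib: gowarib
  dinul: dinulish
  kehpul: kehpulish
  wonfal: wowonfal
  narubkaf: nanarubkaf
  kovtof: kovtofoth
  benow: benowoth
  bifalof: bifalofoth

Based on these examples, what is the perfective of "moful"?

dinul and wonfal both end in -l yet inflect differently (dinulish, wowonfal), so the final letter is not what conditions the rule; the last vowel is.
"moful" has last vowel 'u'. The stems whose last vowel is 'u' (dinul → dinulish, kehpul → kehpulish) add -ish.
The other patterns: stems whose last vowel is 'i' add the prefix go-; stems whose last vowel is 'a' repeat the first consonant+vowel as a prefix; stems whose last vowel is 'o' add -oth.
So moful → mofulish.

mofulish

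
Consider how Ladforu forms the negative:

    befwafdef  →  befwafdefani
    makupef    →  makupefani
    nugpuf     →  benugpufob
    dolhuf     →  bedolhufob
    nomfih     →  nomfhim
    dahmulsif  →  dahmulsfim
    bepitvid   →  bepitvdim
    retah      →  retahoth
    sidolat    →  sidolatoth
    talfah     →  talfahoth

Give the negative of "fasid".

fasdim

"fasid" has last vowel 'i'. The stems whose last vowel is 'i' (nomfih → nomfhim, dahmulsif → dahmulsfim, bepitvid → bepitvdim) delete the last vowel and add -im.
The other patterns: stems whose last vowel is 'e' add -ani; stems whose last vowel is 'u' add be- … -ob around the stem; stems whose last vowel is 'a' add -oth.
So fasid → fasdim.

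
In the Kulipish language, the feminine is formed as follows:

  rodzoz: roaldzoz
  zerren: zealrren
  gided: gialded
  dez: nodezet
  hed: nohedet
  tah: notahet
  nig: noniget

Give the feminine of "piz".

rodzoz and dez both end in -z yet inflect differently (roaldzoz, nodezet), so the final letter is not what conditions the rule; the number of vowels is.
"piz" has 1 vowel. The stems with 1 vowel (dez → nodezet, hed → nohedet, tah → notahet) add no- … -et around the stem.
The other pattern: stems with 2 vowels insert -al- after the first vowel.
So piz → nopizet.

nopizet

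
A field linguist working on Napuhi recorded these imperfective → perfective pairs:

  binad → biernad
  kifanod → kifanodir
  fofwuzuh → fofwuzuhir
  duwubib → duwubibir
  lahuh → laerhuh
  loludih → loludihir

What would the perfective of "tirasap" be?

"tirasap" has 3 vowels. The stems with 3 vowels (duwubib → duwubibir, kifanod → kifanodir, fofwuzuh → fofwuzuhir) add -ir.
So tirasap → tirasapir.

tirasapir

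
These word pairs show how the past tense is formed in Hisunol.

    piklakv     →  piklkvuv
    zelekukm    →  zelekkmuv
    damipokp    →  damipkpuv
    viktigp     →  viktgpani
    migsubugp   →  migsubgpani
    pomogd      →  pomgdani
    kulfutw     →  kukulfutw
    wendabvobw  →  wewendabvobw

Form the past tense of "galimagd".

"galimagd" has second-to-last letter 'g'. The stems whose second-to-last letter is 'g' (viktigp → viktgpani, migsubugp → migsubgpani, pomogd → pomgdani) delete the last vowel and add -ani.
So galimagd → galimgdani.

galimgdani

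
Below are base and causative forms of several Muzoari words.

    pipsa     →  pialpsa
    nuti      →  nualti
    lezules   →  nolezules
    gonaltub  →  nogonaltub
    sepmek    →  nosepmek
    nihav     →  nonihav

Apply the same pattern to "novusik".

nonovusik

pipsa and nihav both have last vowel 'a' yet inflect differently (pialpsa, nonihav), so the last vowel is not what conditions the rule; whether the stem ends in a vowel or a consonant is.
"novusik" ends in a consonant. The stems ending in a consonant (lezules → nolezules, gonaltub → nogonaltub, sepmek → nosepmek) add the prefix no-.
The other pattern: stems ending in a vowel insert -al- after the first vowel.
So novusik → nonovusik.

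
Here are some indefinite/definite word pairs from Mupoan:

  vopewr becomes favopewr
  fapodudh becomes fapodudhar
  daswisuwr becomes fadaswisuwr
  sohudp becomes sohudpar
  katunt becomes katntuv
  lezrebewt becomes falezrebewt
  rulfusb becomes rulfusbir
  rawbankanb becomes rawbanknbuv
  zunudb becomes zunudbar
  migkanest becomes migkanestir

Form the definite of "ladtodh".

ladtodhar

rawbankanb and zunudb both end in -b yet inflect differently (rawbanknbuv, zunudbar), so the final letter is not what conditions the rule; the second-to-last letter is.
"ladtodh" has second-to-last letter 'd'. The stems whose second-to-last letter is 'd' (sohudp → sohudpar, zunudb → zunudbar, fapodudh → fapodudhar) add -ar.
The other patterns: stems whose second-to-last letter is 'n' delete the last vowel and add -uv; stems whose second-to-last letter is 'w' add the prefix fa-; stems whose second-to-last letter is 's' add -ir.
So ladtodh → ladtodhar.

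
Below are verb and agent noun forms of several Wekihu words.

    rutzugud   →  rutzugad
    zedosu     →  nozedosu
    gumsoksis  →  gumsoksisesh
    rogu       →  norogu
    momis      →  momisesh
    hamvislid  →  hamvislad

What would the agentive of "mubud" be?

"mubud" ends in -d. The stems ending in -d (rutzugud → rutzugad, hamvislid → hamvislad) change the last vowel to 'a'.
The other patterns: stems ending in -s add -esh; stems ending in -u add the prefix no-.
So mubud → mubad.

mubad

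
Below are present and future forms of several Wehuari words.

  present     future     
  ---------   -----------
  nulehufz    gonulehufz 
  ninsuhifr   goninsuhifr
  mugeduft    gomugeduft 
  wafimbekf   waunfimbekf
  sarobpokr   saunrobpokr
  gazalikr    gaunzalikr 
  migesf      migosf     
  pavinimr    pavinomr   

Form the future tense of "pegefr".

ninsuhifr and sarobpokr both end in -r yet inflect differently (goninsuhifr, saunrobpokr), so the final letter is not what conditions the rule; the second-to-last letter is.
"pegefr" has second-to-last letter 'f'. The stems whose second-to-last letter is 'f' (nulehufz → gonulehufz, ninsuhifr → goninsuhifr, mugeduft → gomugeduft) add the prefix go-.
The other patterns: stems whose second-to-last letter is 'k' insert -un- after the first vowel; stems whose second-to-last letter is 'm' or 's' change the last vowel to 'o'.
So pegefr → gopegefr.

gopegefr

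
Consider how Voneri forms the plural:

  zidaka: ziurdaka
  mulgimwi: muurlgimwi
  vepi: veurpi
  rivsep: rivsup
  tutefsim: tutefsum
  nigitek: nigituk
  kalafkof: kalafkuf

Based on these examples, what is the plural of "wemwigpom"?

wemwigpum

mulgimwi and tutefsim both have last vowel 'i' yet inflect differently (muurlgimwi, tutefsum), so the last vowel is not what conditions the rule; whether the stem ends in a vowel or a consonant is.
"wemwigpom" ends in a consonant. The stems ending in a consonant (rivsep → rivsup, tutefsim → tutefsum, nigitek → nigituk) change the last vowel to 'u'.
The other pattern: stems ending in a vowel insert -ur- after the first vowel.
So wemwigpom → wemwigpum.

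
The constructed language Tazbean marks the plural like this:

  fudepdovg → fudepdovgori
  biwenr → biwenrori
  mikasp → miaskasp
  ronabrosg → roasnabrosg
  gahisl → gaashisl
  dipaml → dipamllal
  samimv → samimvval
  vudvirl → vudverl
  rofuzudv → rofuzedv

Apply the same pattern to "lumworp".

fudepdovg and ronabrosg both end in -g yet inflect differently (fudepdovgori, roasnabrosg), so the final letter is not what conditions the rule; the second-to-last letter is.
"lumworp" has second-to-last letter 'r'. The one such stem in the data (vudvirl → vudverl) changes the last vowel to 'e' (as does rofuzudv), so the same rule applies.
So lumworp → lumwerp.

lumwerp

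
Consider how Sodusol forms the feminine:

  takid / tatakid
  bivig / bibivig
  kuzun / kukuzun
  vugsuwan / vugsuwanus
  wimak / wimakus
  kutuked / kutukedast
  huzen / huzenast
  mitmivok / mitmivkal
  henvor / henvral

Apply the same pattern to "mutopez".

mutopezast

kuzun and vugsuwan both end in -n yet inflect differently (kukuzun, vugsuwanus), so the final letter is not what conditions the rule; the last vowel is.
"mutopez" has last vowel 'e'. The stems whose last vowel is 'e' (kutuked → kutukedast, huzen → huzenast) add -ast.
So mutopez → mutopezast.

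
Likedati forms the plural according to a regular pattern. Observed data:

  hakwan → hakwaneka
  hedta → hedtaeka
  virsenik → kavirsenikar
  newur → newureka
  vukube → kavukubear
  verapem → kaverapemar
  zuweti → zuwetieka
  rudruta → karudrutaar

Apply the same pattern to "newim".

rudruta and hedta both end in -a yet inflect differently (karudrutaar, hedtaeka), so the final letter is not what conditions the rule; the first letter is.
"newim" begins with n-. The one such stem in the data (newur → newureka) adds -eka, so the same rule applies.
So newim → newimeka.

newimeka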